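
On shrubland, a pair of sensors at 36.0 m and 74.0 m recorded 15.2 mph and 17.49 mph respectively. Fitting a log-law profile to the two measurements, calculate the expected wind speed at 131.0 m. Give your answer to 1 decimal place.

19.3 mph

Log law: V ∝ ln(z/z₀). From the pair, with r = V₁/V₂ = 0.86907,
ln z₀ = (ln z₁ − r·ln z₂)/(1 − r) = (3.5835 − 0.86907×4.3041)/0.13093 = -1.1991 → z₀ = 0.3015 m
V₃ = V₁ · ln(z₃/z₀)/ln(z₁/z₀) = 15.2 × 6.0743/4.7827 = 19.3051 mph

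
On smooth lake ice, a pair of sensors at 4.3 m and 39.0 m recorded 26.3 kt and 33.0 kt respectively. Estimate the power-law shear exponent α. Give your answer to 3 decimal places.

Power law: V₂/V₁ = (z₂/z₁)^α ⇒ α = ln(V₂/V₁) / ln(z₂/z₁)
α = ln(33.0/26.3) / ln(39.0/4.3) = ln(1.2548) / ln(9.0698)
  = 0.22694 / 2.20495 = 0.10292

α ≈ 0.103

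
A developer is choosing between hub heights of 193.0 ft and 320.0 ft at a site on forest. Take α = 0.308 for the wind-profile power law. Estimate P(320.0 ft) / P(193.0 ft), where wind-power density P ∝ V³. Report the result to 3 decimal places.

1.596

Speed ratio: V_B/V_A = (z_B/z_A)^α = (320.0/193.0)^0.308 = (1.6580)^0.308 = 1.16852
Power-density ratio: P_B/P_A = (V_B/V_A)³ = (1.16852)³ = 1.59553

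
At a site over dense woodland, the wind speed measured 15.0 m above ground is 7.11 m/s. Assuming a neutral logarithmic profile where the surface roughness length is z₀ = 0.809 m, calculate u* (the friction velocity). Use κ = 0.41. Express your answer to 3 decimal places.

u* ≈ 0.998 m/s

Log law: V(z) = (u*/κ) · ln(z/z₀) ⇒ u* = κ · V / ln(z/z₀)
u* = 0.41 × 7.11 / ln(15.0/0.809) = 0.41 × 7.11 / 2.9200
   = 2.9151 / 2.9200 = 0.9983 m/s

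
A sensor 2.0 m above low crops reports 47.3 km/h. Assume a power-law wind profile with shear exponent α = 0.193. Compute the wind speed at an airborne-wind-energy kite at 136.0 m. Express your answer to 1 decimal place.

Power-law profile: V₂ = V₁ · (z₂/z₁)^α
V₂ = 47.3 × (136.0/2.0)^0.193 = 47.3 × (68.0000)^0.193
    = 47.3 × 2.2577 = 106.7912 km/h

106.8 km/h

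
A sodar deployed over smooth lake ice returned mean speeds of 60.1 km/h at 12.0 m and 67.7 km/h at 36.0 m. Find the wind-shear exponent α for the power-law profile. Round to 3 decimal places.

α ≈ 0.108

Power law: V₂/V₁ = (z₂/z₁)^α ⇒ α = ln(V₂/V₁) / ln(z₂/z₁)
α = ln(67.7/60.1) / ln(36.0/12.0) = ln(1.1265) / ln(3.0000)
  = 0.11908 / 1.09861 = 0.10839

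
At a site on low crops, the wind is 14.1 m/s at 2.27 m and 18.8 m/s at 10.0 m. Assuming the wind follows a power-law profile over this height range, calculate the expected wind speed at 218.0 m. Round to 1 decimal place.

First find α: α = ln(V₂/V₁)/ln(z₂/z₁) = ln(18.8/14.1)/ln(10.0/2.27) = 0.28768/1.48281 = 0.1940
Extrapolate from 10.0 m to 218.0 m: V₃ = 18.8 × (218.0/10.0)^0.1940 = 18.8 × 1.8183 = 34.1849 m/s

34.2 m/s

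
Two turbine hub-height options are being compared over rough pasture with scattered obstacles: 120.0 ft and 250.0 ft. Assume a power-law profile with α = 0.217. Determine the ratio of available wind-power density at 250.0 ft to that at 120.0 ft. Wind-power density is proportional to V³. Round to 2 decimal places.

Speed ratio: V_B/V_A = (z_B/z_A)^α = (250.0/120.0)^0.217 = (2.0833)^0.217 = 1.17266
Power-density ratio: P_B/P_A = (V_B/V_A)³ = (1.17266)³ = 1.61255

1.61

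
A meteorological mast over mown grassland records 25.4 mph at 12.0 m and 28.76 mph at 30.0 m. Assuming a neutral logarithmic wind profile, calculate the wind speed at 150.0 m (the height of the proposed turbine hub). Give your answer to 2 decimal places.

34.66 mph

Log law: V ∝ ln(z/z₀). From the pair, with r = V₁/V₂ = 0.88317,
ln z₀ = (ln z₁ − r·ln z₂)/(1 − r) = (2.4849 − 0.88317×3.4012)/0.11683 = -4.4418 → z₀ = 0.01177 m
V₃ = V₁ · ln(z₃/z₀)/ln(z₁/z₀) = 25.4 × 9.4525/6.9267 = 34.6617 mph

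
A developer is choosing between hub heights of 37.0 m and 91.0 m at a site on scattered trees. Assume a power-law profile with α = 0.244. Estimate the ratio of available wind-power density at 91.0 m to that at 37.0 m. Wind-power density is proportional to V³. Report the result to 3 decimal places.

1.932

Speed ratio: V_B/V_A = (z_B/z_A)^α = (91.0/37.0)^0.244 = (2.4595)^0.244 = 1.24556
Power-density ratio: P_B/P_A = (V_B/V_A)³ = (1.24556)³ = 1.93239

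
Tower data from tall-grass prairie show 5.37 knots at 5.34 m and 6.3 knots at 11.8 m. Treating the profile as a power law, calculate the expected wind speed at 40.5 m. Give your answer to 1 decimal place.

First find α: α = ln(V₂/V₁)/ln(z₂/z₁) = ln(6.3/5.37)/ln(11.8/5.34) = 0.15972/0.79287 = 0.2014
Extrapolate from 11.8 m to 40.5 m: V₃ = 6.3 × (40.5/11.8)^0.2014 = 6.3 × 1.2820 = 8.0766 knots

8.1 knots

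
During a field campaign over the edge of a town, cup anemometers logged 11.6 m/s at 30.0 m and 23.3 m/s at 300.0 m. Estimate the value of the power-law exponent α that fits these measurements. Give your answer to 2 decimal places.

Power law: V₂/V₁ = (z₂/z₁)^α ⇒ α = ln(V₂/V₁) / ln(z₂/z₁)
α = ln(23.3/11.6) / ln(300.0/30.0) = ln(2.0086) / ln(10.0000)
  = 0.69745 / 2.30259 = 0.30290

α ≈ 0.30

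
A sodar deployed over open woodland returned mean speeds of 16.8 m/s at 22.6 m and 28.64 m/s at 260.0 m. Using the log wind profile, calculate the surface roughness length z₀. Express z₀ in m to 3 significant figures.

Log law: V(z) ∝ ln(z/z₀). With r = V₁/V₂ = 16.8/28.64 = 0.58659,
r · ln(z₂/z₀) = ln(z₁/z₀) ⇒ ln z₀ = (ln z₁ − r·ln z₂)/(1 − r)
ln z₀ = (3.11795 − 0.58659×5.56068) / 0.41341 = -0.3481
z₀ = exp(-0.3481) = 0.7060 m

z₀ ≈ 0.706 m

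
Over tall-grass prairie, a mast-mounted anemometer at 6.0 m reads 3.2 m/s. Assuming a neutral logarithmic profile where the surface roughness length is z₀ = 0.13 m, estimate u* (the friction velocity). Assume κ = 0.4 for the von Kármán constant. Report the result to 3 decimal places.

u* ≈ 0.334 m/s

Log law: V(z) = (u*/κ) · ln(z/z₀) ⇒ u* = κ · V / ln(z/z₀)
u* = 0.4 × 3.2 / ln(6.0/0.13) = 0.4 × 3.2 / 3.8320
   = 1.2800 / 3.8320 = 0.3340 m/s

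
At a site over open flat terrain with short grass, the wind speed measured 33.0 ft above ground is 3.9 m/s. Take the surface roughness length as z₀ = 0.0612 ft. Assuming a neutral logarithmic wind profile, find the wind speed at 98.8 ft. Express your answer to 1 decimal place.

Log law: V(z) ∝ ln(z/z₀), so V₂/V₁ = ln(z₂/z₀) / ln(z₁/z₀).
ln(98.8/0.0612) = 7.3867, ln(33.0/0.0612) = 6.2901
V₂ = 3.9 × 7.3867/6.2901 = 3.9 × 1.1743 = 4.5799 m/s

4.6 m/s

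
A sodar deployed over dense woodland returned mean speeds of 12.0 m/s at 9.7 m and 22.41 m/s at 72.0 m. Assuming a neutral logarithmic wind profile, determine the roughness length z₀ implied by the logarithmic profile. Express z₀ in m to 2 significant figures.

Log law: V(z) ∝ ln(z/z₀). With r = V₁/V₂ = 12.0/22.41 = 0.53548,
r · ln(z₂/z₀) = ln(z₁/z₀) ⇒ ln z₀ = (ln z₁ − r·ln z₂)/(1 − r)
ln z₀ = (2.27213 − 0.53548×4.27667) / 0.46452 = -0.0386
z₀ = exp(-0.0386) = 0.9622 m

z₀ ≈ 0.96 m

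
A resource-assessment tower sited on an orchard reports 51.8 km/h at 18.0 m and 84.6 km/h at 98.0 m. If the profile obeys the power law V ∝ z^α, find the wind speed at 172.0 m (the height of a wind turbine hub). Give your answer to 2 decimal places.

99.56 km/h

First find α: α = ln(V₂/V₁)/ln(z₂/z₁) = ln(84.6/51.8)/ln(98.0/18.0) = 0.49054/1.69460 = 0.2895
Extrapolate from 98.0 m to 172.0 m: V₃ = 84.6 × (172.0/98.0)^0.2895 = 84.6 × 1.1768 = 99.5612 km/h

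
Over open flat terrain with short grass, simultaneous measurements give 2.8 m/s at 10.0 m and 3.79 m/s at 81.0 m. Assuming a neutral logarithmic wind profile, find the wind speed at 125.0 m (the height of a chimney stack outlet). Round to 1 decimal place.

4.0 m/s

Log law: V ∝ ln(z/z₀). From the pair, with r = V₁/V₂ = 0.73879,
ln z₀ = (ln z₁ − r·ln z₂)/(1 − r) = (2.3026 − 0.73879×4.3944)/0.26121 = -3.6138 → z₀ = 0.02695 m
V₃ = V₁ · ln(z₃/z₀)/ln(z₁/z₀) = 2.8 × 8.4421/5.9164 = 3.9953 m/s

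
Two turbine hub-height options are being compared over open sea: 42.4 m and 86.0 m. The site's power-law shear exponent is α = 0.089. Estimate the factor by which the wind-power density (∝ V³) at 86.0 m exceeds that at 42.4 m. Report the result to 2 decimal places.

Speed ratio: V_B/V_A = (z_B/z_A)^α = (86.0/42.4)^0.089 = (2.0283)^0.089 = 1.06496
Power-density ratio: P_B/P_A = (V_B/V_A)³ = (1.06496)³ = 1.20783

1.21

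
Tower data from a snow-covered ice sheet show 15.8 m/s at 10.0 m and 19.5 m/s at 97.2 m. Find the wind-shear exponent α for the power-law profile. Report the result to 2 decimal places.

α ≈ 0.09

Power law: V₂/V₁ = (z₂/z₁)^α ⇒ α = ln(V₂/V₁) / ln(z₂/z₁)
α = ln(19.5/15.8) / ln(97.2/10.0) = ln(1.2342) / ln(9.7200)
  = 0.21040 / 2.27419 = 0.09252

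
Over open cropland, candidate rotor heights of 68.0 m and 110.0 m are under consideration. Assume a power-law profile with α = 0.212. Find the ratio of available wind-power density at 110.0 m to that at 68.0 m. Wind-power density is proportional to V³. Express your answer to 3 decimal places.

1.358

Speed ratio: V_B/V_A = (z_B/z_A)^α = (110.0/68.0)^0.212 = (1.6176)^0.212 = 1.10735
Power-density ratio: P_B/P_A = (V_B/V_A)³ = (1.10735)³ = 1.35784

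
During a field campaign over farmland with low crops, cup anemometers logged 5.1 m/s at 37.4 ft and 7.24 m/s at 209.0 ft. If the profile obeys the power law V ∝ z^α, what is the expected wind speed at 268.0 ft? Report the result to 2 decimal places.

First find α: α = ln(V₂/V₁)/ln(z₂/z₁) = ln(7.24/5.1)/ln(209.0/37.4) = 0.35038/1.72066 = 0.2036
Extrapolate from 209.0 ft to 268.0 ft: V₃ = 7.24 × (268.0/209.0)^0.2036 = 7.24 × 1.0519 = 7.6160 m/s

7.62 m/s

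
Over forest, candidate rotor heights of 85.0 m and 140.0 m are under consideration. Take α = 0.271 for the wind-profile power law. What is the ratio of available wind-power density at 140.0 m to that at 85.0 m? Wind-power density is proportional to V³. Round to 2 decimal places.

Speed ratio: V_B/V_A = (z_B/z_A)^α = (140.0/85.0)^0.271 = (1.6471)^0.271 = 1.14480
Power-density ratio: P_B/P_A = (V_B/V_A)³ = (1.14480)³ = 1.50032

1.50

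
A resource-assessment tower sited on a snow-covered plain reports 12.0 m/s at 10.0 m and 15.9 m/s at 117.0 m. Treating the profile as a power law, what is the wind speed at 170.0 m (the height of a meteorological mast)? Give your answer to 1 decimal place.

16.6 m/s

First find α: α = ln(V₂/V₁)/ln(z₂/z₁) = ln(15.9/12.0)/ln(117.0/10.0) = 0.28141/2.45959 = 0.1144
Extrapolate from 117.0 m to 170.0 m: V₃ = 15.9 × (170.0/117.0)^0.1144 = 15.9 × 1.0437 = 16.5944 m/s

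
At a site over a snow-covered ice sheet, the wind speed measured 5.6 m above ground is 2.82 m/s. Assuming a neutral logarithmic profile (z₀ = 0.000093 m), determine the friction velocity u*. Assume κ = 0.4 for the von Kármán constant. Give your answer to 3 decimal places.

u* ≈ 0.102 m/s

Log law: V(z) = (u*/κ) · ln(z/z₀) ⇒ u* = κ · V / ln(z/z₀)
u* = 0.4 × 2.82 / ln(5.6/0.000093) = 0.4 × 2.82 / 11.0057
   = 1.1280 / 11.0057 = 0.1025 m/s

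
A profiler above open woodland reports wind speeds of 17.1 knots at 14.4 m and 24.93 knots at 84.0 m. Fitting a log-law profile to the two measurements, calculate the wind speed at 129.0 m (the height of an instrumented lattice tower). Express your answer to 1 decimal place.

Log law: V ∝ ln(z/z₀). From the pair, with r = V₁/V₂ = 0.68592,
ln z₀ = (ln z₁ − r·ln z₂)/(1 − r) = (2.6672 − 0.68592×4.4308)/0.31408 = -1.1843 → z₀ = 0.3060 m
V₃ = V₁ · ln(z₃/z₀)/ln(z₁/z₀) = 17.1 × 6.0441/3.8515 = 26.8347 knots

26.8 knots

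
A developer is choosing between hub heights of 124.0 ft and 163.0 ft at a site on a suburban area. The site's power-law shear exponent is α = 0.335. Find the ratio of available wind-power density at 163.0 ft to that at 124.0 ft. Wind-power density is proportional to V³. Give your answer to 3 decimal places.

1.316

Speed ratio: V_B/V_A = (z_B/z_A)^α = (163.0/124.0)^0.335 = (1.3145)^0.335 = 1.09594
Power-density ratio: P_B/P_A = (V_B/V_A)³ = (1.09594)³ = 1.31631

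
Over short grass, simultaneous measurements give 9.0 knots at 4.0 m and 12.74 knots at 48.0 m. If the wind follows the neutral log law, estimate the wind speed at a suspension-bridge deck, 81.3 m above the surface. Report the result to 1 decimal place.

Log law: V ∝ ln(z/z₀). From the pair, with r = V₁/V₂ = 0.70644,
ln z₀ = (ln z₁ − r·ln z₂)/(1 − r) = (1.3863 − 0.70644×3.8712)/0.29356 = -4.5934 → z₀ = 0.01012 m
V₃ = V₁ · ln(z₃/z₀)/ln(z₁/z₀) = 9.0 × 8.9916/5.9797 = 13.5331 knots

13.5 knots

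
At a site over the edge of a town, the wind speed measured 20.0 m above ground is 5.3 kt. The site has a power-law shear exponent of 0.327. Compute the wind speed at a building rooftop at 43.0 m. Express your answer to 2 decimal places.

6.81 kt

Power-law profile: V₂ = V₁ · (z₂/z₁)^α
V₂ = 5.3 × (43.0/20.0)^0.327 = 5.3 × (2.1500)^0.327
    = 5.3 × 1.2844 = 6.8074 kt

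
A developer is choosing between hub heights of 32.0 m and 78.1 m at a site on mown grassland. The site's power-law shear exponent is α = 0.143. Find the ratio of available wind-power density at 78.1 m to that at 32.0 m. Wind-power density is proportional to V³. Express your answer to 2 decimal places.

1.47

Speed ratio: V_B/V_A = (z_B/z_A)^α = (78.1/32.0)^0.143 = (2.4406)^0.143 = 1.13609
Power-density ratio: P_B/P_A = (V_B/V_A)³ = (1.13609)³ = 1.46635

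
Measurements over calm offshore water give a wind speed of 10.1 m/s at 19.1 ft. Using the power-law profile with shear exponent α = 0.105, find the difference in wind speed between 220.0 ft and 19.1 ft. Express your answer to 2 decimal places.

Power law: V₂ = V₁ · (z₂/z₁)^α = 10.1 × (11.5183)^0.105 = 13.0547 m/s
ΔV = 13.0547 − 10.1 = 2.9547 m/s

2.95 m/s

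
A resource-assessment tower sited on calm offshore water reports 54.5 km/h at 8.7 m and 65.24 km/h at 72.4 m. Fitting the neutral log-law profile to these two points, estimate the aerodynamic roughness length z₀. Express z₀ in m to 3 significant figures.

Log law: V(z) ∝ ln(z/z₀). With r = V₁/V₂ = 54.5/65.24 = 0.83538,
r · ln(z₂/z₀) = ln(z₁/z₀) ⇒ ln z₀ = (ln z₁ − r·ln z₂)/(1 − r)
ln z₀ = (2.16332 − 0.83538×4.28221) / 0.16462 = -8.5889
z₀ = exp(-8.5889) = 0.0001862 m

z₀ ≈ 0.000186 m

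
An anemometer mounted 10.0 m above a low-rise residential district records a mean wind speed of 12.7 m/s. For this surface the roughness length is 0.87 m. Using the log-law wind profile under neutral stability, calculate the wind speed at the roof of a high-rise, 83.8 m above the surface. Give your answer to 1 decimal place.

Log law: V(z) ∝ ln(z/z₀), so V₂/V₁ = ln(z₂/z₀) / ln(z₁/z₀).
ln(83.8/0.87) = 4.5677, ln(10.0/0.87) = 2.4418
V₂ = 12.7 × 4.5677/2.4418 = 12.7 × 1.8706 = 23.7565 m/s

23.8 m/s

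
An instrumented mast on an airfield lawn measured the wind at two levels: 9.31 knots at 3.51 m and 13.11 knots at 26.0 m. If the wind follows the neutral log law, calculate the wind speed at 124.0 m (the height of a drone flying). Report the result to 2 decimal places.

Log law: V ∝ ln(z/z₀). From the pair, with r = V₁/V₂ = 0.71014,
ln z₀ = (ln z₁ − r·ln z₂)/(1 − r) = (1.2556 − 0.71014×3.2581)/0.28986 = -3.6505 → z₀ = 0.02598 m
V₃ = V₁ · ln(z₃/z₀)/ln(z₁/z₀) = 9.31 × 8.4707/4.9061 = 16.0745 knots

16.07 knots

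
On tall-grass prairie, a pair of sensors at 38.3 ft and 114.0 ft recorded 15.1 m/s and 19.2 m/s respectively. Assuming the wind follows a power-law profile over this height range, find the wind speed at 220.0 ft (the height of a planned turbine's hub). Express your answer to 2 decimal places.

22.19 m/s

First find α: α = ln(V₂/V₁)/ln(z₂/z₁) = ln(19.2/15.1)/ln(114.0/38.3) = 0.24022/1.09075 = 0.2202
Extrapolate from 114.0 ft to 220.0 ft: V₃ = 19.2 × (220.0/114.0)^0.2202 = 19.2 × 1.1558 = 22.1912 m/s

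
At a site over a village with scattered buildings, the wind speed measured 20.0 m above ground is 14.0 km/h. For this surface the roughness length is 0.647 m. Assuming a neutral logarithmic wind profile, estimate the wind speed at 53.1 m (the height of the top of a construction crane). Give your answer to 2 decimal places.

17.98 km/h

Log law: V(z) ∝ ln(z/z₀), so V₂/V₁ = ln(z₂/z₀) / ln(z₁/z₀).
ln(53.1/0.647) = 4.4076, ln(20.0/0.647) = 3.4311
V₂ = 14.0 × 4.4076/3.4311 = 14.0 × 1.2846 = 17.9842 km/h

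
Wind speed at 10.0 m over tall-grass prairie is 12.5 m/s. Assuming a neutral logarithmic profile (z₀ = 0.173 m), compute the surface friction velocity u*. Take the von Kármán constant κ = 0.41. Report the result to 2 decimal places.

u* ≈ 1.26 m/s

Log law: V(z) = (u*/κ) · ln(z/z₀) ⇒ u* = κ · V / ln(z/z₀)
u* = 0.41 × 12.5 / ln(10.0/0.173) = 0.41 × 12.5 / 4.0570
   = 5.1250 / 4.0570 = 1.2632 m/s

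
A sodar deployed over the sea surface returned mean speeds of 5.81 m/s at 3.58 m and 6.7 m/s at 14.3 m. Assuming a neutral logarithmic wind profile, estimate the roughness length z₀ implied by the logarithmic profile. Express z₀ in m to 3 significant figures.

Log law: V(z) ∝ ln(z/z₀). With r = V₁/V₂ = 5.81/6.7 = 0.86716,
r · ln(z₂/z₀) = ln(z₁/z₀) ⇒ ln z₀ = (ln z₁ − r·ln z₂)/(1 − r)
ln z₀ = (1.27536 − 0.86716×2.66026) / 0.13284 = -7.7654
z₀ = exp(-7.7654) = 0.0004242 m

z₀ ≈ 0.000424 m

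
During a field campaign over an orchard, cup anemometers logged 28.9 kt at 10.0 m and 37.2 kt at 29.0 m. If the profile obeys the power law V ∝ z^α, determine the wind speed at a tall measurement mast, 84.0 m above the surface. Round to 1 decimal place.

First find α: α = ln(V₂/V₁)/ln(z₂/z₁) = ln(37.2/28.9)/ln(29.0/10.0) = 0.25247/1.06471 = 0.2371
Extrapolate from 29.0 m to 84.0 m: V₃ = 37.2 × (84.0/29.0)^0.2371 = 37.2 × 1.2868 = 47.8702 kt

47.9 kt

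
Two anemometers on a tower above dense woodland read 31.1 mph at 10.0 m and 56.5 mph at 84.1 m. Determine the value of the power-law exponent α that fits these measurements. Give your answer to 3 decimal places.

Power law: V₂/V₁ = (z₂/z₁)^α ⇒ α = ln(V₂/V₁) / ln(z₂/z₁)
α = ln(56.5/31.1) / ln(84.1/10.0) = ln(1.8167) / ln(8.4100)
  = 0.59703 / 2.12942 = 0.28037

α ≈ 0.280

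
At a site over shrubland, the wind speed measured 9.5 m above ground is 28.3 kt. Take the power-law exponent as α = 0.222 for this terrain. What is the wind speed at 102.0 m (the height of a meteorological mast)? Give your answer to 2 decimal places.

47.93 kt

Power-law profile: V₂ = V₁ · (z₂/z₁)^α
V₂ = 28.3 × (102.0/9.5)^0.222 = 28.3 × (10.7368)^0.222
    = 28.3 × 1.6938 = 47.9337 kt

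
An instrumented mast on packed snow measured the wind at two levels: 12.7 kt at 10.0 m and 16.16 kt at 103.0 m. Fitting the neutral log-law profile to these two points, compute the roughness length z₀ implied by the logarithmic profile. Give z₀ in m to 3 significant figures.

Log law: V(z) ∝ ln(z/z₀). With r = V₁/V₂ = 12.7/16.16 = 0.78589,
r · ln(z₂/z₀) = ln(z₁/z₀) ⇒ ln z₀ = (ln z₁ − r·ln z₂)/(1 − r)
ln z₀ = (2.30259 − 0.78589×4.63473) / 0.21411 = -6.2576
z₀ = exp(-6.2576) = 0.001916 m

z₀ ≈ 0.00192 m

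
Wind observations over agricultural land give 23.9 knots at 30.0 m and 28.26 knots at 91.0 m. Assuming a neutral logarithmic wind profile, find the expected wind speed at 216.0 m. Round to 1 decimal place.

Log law: V ∝ ln(z/z₀). From the pair, with r = V₁/V₂ = 0.84572,
ln z₀ = (ln z₁ − r·ln z₂)/(1 − r) = (3.4012 − 0.84572×4.5109)/0.15428 = -2.6816 → z₀ = 0.06845 m
V₃ = V₁ · ln(z₃/z₀)/ln(z₁/z₀) = 23.9 × 8.0569/6.0828 = 31.6564 knots

31.7 knots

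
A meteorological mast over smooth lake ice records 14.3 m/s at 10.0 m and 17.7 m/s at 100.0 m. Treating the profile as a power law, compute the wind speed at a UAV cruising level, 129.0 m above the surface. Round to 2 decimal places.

First find α: α = ln(V₂/V₁)/ln(z₂/z₁) = ln(17.7/14.3)/ln(100.0/10.0) = 0.21331/2.30259 = 0.0926
Extrapolate from 100.0 m to 129.0 m: V₃ = 17.7 × (129.0/100.0)^0.0926 = 17.7 × 1.0239 = 18.1225 m/s

18.12 m/s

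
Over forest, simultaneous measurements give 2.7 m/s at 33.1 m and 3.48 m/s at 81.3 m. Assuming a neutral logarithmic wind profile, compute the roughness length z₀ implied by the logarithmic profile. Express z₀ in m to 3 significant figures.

Log law: V(z) ∝ ln(z/z₀). With r = V₁/V₂ = 2.7/3.48 = 0.77586,
r · ln(z₂/z₀) = ln(z₁/z₀) ⇒ ln z₀ = (ln z₁ − r·ln z₂)/(1 − r)
ln z₀ = (3.49953 − 0.77586×4.39815) / 0.22414 = 0.3890
z₀ = exp(0.3890) = 1.475 m

z₀ ≈ 1.48 m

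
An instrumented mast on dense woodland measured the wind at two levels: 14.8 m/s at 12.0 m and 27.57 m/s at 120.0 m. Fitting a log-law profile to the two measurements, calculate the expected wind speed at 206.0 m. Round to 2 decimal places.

Log law: V ∝ ln(z/z₀). From the pair, with r = V₁/V₂ = 0.53682,
ln z₀ = (ln z₁ − r·ln z₂)/(1 − r) = (2.4849 − 0.53682×4.7875)/0.46318 = -0.1837 → z₀ = 0.8322 m
V₃ = V₁ · ln(z₃/z₀)/ln(z₁/z₀) = 14.8 × 5.5116/2.6686 = 30.5669 m/s

30.57 m/s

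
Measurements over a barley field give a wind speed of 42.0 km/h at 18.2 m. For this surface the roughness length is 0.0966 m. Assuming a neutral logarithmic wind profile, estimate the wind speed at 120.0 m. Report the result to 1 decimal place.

57.1 km/h

Log law: V(z) ∝ ln(z/z₀), so V₂/V₁ = ln(z₂/z₀) / ln(z₁/z₀).
ln(120.0/0.0966) = 7.1247, ln(18.2/0.0966) = 5.2386
V₂ = 42.0 × 7.1247/5.2386 = 42.0 × 1.3600 = 57.1214 km/h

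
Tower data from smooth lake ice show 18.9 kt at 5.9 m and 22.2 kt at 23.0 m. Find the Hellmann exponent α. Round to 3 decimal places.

Power law: V₂/V₁ = (z₂/z₁)^α ⇒ α = ln(V₂/V₁) / ln(z₂/z₁)
α = ln(22.2/18.9) / ln(23.0/5.9) = ln(1.1746) / ln(3.8983)
  = 0.16093 / 1.36054 = 0.11828

α ≈ 0.118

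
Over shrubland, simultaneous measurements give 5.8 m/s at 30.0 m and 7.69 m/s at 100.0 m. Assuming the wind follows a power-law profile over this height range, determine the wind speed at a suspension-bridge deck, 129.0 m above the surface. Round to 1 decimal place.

First find α: α = ln(V₂/V₁)/ln(z₂/z₁) = ln(7.69/5.8)/ln(100.0/30.0) = 0.28206/1.20397 = 0.2343
Extrapolate from 100.0 m to 129.0 m: V₃ = 7.69 × (129.0/100.0)^0.2343 = 7.69 × 1.0615 = 8.1627 m/s

8.2 m/s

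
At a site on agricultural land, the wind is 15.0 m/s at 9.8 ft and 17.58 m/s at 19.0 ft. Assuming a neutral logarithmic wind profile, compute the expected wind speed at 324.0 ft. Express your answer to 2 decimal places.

Log law: V ∝ ln(z/z₀). From the pair, with r = V₁/V₂ = 0.85324,
ln z₀ = (ln z₁ − r·ln z₂)/(1 − r) = (2.2824 − 0.85324×2.9444)/0.14676 = -1.5668 → z₀ = 0.2087 ft
V₃ = V₁ · ln(z₃/z₀)/ln(z₁/z₀) = 15.0 × 7.3475/3.8492 = 28.6329 m/s

28.63 m/s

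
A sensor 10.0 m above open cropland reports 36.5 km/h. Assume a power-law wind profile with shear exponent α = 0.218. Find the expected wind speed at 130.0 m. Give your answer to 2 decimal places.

Power-law profile: V₂ = V₁ · (z₂/z₁)^α
V₂ = 36.5 × (130.0/10.0)^0.218 = 36.5 × (13.0000)^0.218
    = 36.5 × 1.7492 = 63.8458 km/h

63.85 km/h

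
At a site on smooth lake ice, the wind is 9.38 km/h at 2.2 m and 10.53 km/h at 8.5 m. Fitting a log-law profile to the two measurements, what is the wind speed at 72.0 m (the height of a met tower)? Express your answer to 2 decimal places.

Log law: V ∝ ln(z/z₀). From the pair, with r = V₁/V₂ = 0.89079,
ln z₀ = (ln z₁ − r·ln z₂)/(1 − r) = (0.7885 − 0.89079×2.1401)/0.10921 = -10.2360 → z₀ = 0.00003586 m
V₃ = V₁ · ln(z₃/z₀)/ln(z₁/z₀) = 9.38 × 14.5126/11.0244 = 12.3479 km/h

12.35 km/h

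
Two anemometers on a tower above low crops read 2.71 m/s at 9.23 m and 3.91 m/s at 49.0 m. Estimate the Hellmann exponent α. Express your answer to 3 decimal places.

α ≈ 0.220

Power law: V₂/V₁ = (z₂/z₁)^α ⇒ α = ln(V₂/V₁) / ln(z₂/z₁)
α = ln(3.91/2.71) / ln(49.0/9.23) = ln(1.4428) / ln(5.3088)
  = 0.36659 / 1.66936 = 0.21960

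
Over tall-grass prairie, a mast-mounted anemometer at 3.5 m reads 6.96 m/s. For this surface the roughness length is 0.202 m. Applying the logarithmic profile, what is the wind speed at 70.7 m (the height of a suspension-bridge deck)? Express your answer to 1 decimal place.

14.3 m/s

Log law: V(z) ∝ ln(z/z₀), so V₂/V₁ = ln(z₂/z₀) / ln(z₁/z₀).
ln(70.7/0.202) = 5.8579, ln(3.5/0.202) = 2.8523
V₂ = 6.96 × 5.8579/2.8523 = 6.96 × 2.0538 = 14.2944 m/s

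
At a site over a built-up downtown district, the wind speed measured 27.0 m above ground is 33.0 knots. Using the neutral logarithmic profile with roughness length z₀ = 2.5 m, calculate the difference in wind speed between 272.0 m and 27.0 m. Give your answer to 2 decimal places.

Log law: V₂ = V₁ · ln(z₂/z₀)/ln(z₁/z₀) = 33.0 × 4.6895/2.3795 = 65.0350 knots
ΔV = 65.0350 − 33.0 = 32.0350 knots

32.04 knots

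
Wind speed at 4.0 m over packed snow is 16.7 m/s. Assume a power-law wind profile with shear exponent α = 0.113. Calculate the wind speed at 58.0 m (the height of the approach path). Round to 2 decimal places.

Power-law profile: V₂ = V₁ · (z₂/z₁)^α
V₂ = 16.7 × (58.0/4.0)^0.113 = 16.7 × (14.5000)^0.113
    = 16.7 × 1.3528 = 22.5918 m/s

22.59 m/s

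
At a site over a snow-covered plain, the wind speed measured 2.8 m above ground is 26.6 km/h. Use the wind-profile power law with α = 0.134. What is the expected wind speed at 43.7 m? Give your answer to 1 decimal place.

38.4 km/h

Power-law profile: V₂ = V₁ · (z₂/z₁)^α
V₂ = 26.6 × (43.7/2.8)^0.134 = 26.6 × (15.6071)^0.134
    = 26.6 × 1.4451 = 38.4403 km/h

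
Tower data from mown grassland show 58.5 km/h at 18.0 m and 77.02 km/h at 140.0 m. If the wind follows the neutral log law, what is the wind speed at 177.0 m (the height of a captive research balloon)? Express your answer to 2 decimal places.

Log law: V ∝ ln(z/z₀). From the pair, with r = V₁/V₂ = 0.75954,
ln z₀ = (ln z₁ − r·ln z₂)/(1 − r) = (2.8904 − 0.75954×4.9416)/0.24046 = -3.5891 → z₀ = 0.02762 m
V₃ = V₁ · ln(z₃/z₀)/ln(z₁/z₀) = 58.5 × 8.7652/6.4794 = 79.1373 km/h

79.14 km/h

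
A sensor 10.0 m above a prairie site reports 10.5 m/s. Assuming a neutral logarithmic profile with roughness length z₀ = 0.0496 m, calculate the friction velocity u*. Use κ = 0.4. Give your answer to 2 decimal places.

u* ≈ 0.79 m/s

Log law: V(z) = (u*/κ) · ln(z/z₀) ⇒ u* = κ · V / ln(z/z₀)
u* = 0.4 × 10.5 / ln(10.0/0.0496) = 0.4 × 10.5 / 5.3063
   = 4.2000 / 5.3063 = 0.7915 m/s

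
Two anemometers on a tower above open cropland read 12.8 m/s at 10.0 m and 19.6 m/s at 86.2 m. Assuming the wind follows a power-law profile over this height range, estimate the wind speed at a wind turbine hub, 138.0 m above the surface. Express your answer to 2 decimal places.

21.51 m/s

First find α: α = ln(V₂/V₁)/ln(z₂/z₁) = ln(19.6/12.8)/ln(86.2/10.0) = 0.42608/2.15409 = 0.1978
Extrapolate from 86.2 m to 138.0 m: V₃ = 19.6 × (138.0/86.2)^0.1978 = 19.6 × 1.0976 = 21.5120 m/s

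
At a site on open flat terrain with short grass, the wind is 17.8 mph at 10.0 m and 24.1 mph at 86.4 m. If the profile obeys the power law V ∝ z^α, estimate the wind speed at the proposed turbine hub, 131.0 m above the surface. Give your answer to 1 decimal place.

25.6 mph

First find α: α = ln(V₂/V₁)/ln(z₂/z₁) = ln(24.1/17.8)/ln(86.4/10.0) = 0.30301/2.15640 = 0.1405
Extrapolate from 86.4 m to 131.0 m: V₃ = 24.1 × (131.0/86.4)^0.1405 = 24.1 × 1.0602 = 25.5515 mph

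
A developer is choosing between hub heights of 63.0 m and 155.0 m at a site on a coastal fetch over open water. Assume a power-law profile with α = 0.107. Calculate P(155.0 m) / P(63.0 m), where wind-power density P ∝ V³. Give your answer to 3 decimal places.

1.335

Speed ratio: V_B/V_A = (z_B/z_A)^α = (155.0/63.0)^0.107 = (2.4603)^0.107 = 1.10112
Power-density ratio: P_B/P_A = (V_B/V_A)³ = (1.10112)³ = 1.33508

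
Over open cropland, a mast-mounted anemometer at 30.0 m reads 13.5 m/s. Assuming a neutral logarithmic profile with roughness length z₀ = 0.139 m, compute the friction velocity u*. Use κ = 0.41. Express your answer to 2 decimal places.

u* ≈ 1.03 m/s

Log law: V(z) = (u*/κ) · ln(z/z₀) ⇒ u* = κ · V / ln(z/z₀)
u* = 0.41 × 13.5 / ln(30.0/0.139) = 0.41 × 13.5 / 5.3745
   = 5.5350 / 5.3745 = 1.0299 m/s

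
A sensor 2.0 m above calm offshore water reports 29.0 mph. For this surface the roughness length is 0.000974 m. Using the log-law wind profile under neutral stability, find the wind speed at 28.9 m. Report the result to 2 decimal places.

Log law: V(z) ∝ ln(z/z₀), so V₂/V₁ = ln(z₂/z₀) / ln(z₁/z₀).
ln(28.9/0.000974) = 10.2979, ln(2.0/0.000974) = 7.6272
V₂ = 29.0 × 10.2979/7.6272 = 29.0 × 1.3502 = 39.1544 mph

39.15 mph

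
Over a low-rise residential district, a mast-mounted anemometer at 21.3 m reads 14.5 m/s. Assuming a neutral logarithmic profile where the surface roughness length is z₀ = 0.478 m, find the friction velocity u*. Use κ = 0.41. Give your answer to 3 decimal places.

Log law: V(z) = (u*/κ) · ln(z/z₀) ⇒ u* = κ · V / ln(z/z₀)
u* = 0.41 × 14.5 / ln(21.3/0.478) = 0.41 × 14.5 / 3.7969
   = 5.9450 / 3.7969 = 1.5658 m/s

u* ≈ 1.566 m/s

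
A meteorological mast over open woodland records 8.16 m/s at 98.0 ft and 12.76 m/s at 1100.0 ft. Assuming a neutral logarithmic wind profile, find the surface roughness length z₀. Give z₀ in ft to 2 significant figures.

z₀ ≈ 1.3 ft

Log law: V(z) ∝ ln(z/z₀). With r = V₁/V₂ = 8.16/12.76 = 0.63950,
r · ln(z₂/z₀) = ln(z₁/z₀) ⇒ ln z₀ = (ln z₁ − r·ln z₂)/(1 − r)
ln z₀ = (4.58497 − 0.63950×7.00307) / 0.36050 = 0.2955
z₀ = exp(0.2955) = 1.344 ft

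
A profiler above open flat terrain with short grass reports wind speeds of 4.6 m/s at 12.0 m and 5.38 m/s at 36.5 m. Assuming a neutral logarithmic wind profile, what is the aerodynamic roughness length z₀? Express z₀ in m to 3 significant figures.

Log law: V(z) ∝ ln(z/z₀). With r = V₁/V₂ = 4.6/5.38 = 0.85502,
r · ln(z₂/z₀) = ln(z₁/z₀) ⇒ ln z₀ = (ln z₁ − r·ln z₂)/(1 − r)
ln z₀ = (2.48491 − 0.85502×3.59731) / 0.14498 = -4.0754
z₀ = exp(-4.0754) = 0.01698 m

z₀ ≈ 0.0170 m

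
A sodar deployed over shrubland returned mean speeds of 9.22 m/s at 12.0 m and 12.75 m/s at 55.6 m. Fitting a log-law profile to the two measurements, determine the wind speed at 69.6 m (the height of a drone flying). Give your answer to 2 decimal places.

13.27 m/s

Log law: V ∝ ln(z/z₀). From the pair, with r = V₁/V₂ = 0.72314,
ln z₀ = (ln z₁ − r·ln z₂)/(1 − r) = (2.4849 − 0.72314×4.0182)/0.27686 = -1.5199 → z₀ = 0.2187 m
V₃ = V₁ · ln(z₃/z₀)/ln(z₁/z₀) = 9.22 × 5.7626/4.0048 = 13.2670 m/s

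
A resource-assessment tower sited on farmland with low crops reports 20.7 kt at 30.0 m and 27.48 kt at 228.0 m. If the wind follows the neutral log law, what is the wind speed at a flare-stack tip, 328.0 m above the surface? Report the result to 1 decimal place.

Log law: V ∝ ln(z/z₀). From the pair, with r = V₁/V₂ = 0.75328,
ln z₀ = (ln z₁ − r·ln z₂)/(1 − r) = (3.4012 − 0.75328×5.4293)/0.24672 = -2.7909 → z₀ = 0.06136 m
V₃ = V₁ · ln(z₃/z₀)/ln(z₁/z₀) = 20.7 × 8.5840/6.1921 = 28.6957 kt

28.7 kt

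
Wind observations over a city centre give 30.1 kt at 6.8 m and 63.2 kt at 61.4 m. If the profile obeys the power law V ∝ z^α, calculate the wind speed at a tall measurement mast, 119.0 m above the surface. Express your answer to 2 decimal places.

78.99 kt

First find α: α = ln(V₂/V₁)/ln(z₂/z₁) = ln(63.2/30.1)/ln(61.4/6.8) = 0.74178/2.20049 = 0.3371
Extrapolate from 61.4 m to 119.0 m: V₃ = 63.2 × (119.0/61.4)^0.3371 = 63.2 × 1.2499 = 78.9936 kt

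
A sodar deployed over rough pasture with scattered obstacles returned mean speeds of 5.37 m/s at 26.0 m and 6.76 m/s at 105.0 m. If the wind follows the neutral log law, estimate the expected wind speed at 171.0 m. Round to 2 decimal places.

7.25 m/s

Log law: V ∝ ln(z/z₀). From the pair, with r = V₁/V₂ = 0.79438,
ln z₀ = (ln z₁ − r·ln z₂)/(1 − r) = (3.2581 − 0.79438×4.6540)/0.20562 = -2.1346 → z₀ = 0.1183 m
V₃ = V₁ · ln(z₃/z₀)/ln(z₁/z₀) = 5.37 × 7.2762/5.3927 = 7.2457 m/s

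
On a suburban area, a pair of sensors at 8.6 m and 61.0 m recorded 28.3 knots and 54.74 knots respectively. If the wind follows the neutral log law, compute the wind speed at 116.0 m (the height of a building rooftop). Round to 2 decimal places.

63.41 knots

Log law: V ∝ ln(z/z₀). From the pair, with r = V₁/V₂ = 0.51699,
ln z₀ = (ln z₁ − r·ln z₂)/(1 − r) = (2.1518 − 0.51699×4.1109)/0.48301 = 0.0548 → z₀ = 1.056 m
V₃ = V₁ · ln(z₃/z₀)/ln(z₁/z₀) = 28.3 × 4.6988/2.0969 = 63.4140 knots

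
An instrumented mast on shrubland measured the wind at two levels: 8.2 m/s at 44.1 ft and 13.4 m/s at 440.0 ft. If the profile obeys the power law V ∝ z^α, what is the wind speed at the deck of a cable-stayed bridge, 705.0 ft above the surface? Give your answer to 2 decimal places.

First find α: α = ln(V₂/V₁)/ln(z₂/z₁) = ln(13.4/8.2)/ln(440.0/44.1) = 0.49112/2.30031 = 0.2135
Extrapolate from 440.0 ft to 705.0 ft: V₃ = 13.4 × (705.0/440.0)^0.2135 = 13.4 × 1.1059 = 14.8189 m/s

14.82 m/s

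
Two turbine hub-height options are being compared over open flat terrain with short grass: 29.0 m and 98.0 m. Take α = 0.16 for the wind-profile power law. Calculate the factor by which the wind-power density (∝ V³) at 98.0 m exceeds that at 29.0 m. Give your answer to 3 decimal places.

Speed ratio: V_B/V_A = (z_B/z_A)^α = (98.0/29.0)^0.16 = (3.3793)^0.16 = 1.21510
Power-density ratio: P_B/P_A = (V_B/V_A)³ = (1.21510)³ = 1.79406

1.794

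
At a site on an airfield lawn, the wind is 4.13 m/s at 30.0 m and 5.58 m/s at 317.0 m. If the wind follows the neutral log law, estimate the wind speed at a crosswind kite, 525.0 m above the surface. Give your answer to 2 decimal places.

Log law: V ∝ ln(z/z₀). From the pair, with r = V₁/V₂ = 0.74014,
ln z₀ = (ln z₁ − r·ln z₂)/(1 − r) = (3.4012 − 0.74014×5.7589)/0.25986 = -3.3142 → z₀ = 0.03636 m
V₃ = V₁ · ln(z₃/z₀)/ln(z₁/z₀) = 4.13 × 9.5776/6.7154 = 5.8903 m/s

5.89 m/s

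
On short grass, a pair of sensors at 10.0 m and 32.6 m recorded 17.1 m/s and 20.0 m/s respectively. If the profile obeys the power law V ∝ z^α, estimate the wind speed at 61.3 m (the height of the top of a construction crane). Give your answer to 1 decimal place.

21.7 m/s

First find α: α = ln(V₂/V₁)/ln(z₂/z₁) = ln(20.0/17.1)/ln(32.6/10.0) = 0.15665/1.18173 = 0.1326
Extrapolate from 32.6 m to 61.3 m: V₃ = 20.0 × (61.3/32.6)^0.1326 = 20.0 × 1.0873 = 21.7463 m/s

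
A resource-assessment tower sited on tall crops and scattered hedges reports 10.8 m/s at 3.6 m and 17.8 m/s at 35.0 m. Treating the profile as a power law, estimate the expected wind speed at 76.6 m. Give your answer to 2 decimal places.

First find α: α = ln(V₂/V₁)/ln(z₂/z₁) = ln(17.8/10.8)/ln(35.0/3.6) = 0.49965/2.27441 = 0.2197
Extrapolate from 35.0 m to 76.6 m: V₃ = 17.8 × (76.6/35.0)^0.2197 = 17.8 × 1.1878 = 21.1421 m/s

21.14 m/s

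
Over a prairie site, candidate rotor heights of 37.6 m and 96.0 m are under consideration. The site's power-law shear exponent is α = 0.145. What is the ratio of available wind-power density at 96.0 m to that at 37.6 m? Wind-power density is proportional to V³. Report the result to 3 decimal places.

1.503

Speed ratio: V_B/V_A = (z_B/z_A)^α = (96.0/37.6)^0.145 = (2.5532)^0.145 = 1.14558
Power-density ratio: P_B/P_A = (V_B/V_A)³ = (1.14558)³ = 1.50342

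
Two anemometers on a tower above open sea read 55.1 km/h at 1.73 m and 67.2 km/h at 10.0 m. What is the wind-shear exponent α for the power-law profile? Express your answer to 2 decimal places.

Power law: V₂/V₁ = (z₂/z₁)^α ⇒ α = ln(V₂/V₁) / ln(z₂/z₁)
α = ln(67.2/55.1) / ln(10.0/1.73) = ln(1.2196) / ln(5.7803)
  = 0.19852 / 1.75446 = 0.11315

α ≈ 0.11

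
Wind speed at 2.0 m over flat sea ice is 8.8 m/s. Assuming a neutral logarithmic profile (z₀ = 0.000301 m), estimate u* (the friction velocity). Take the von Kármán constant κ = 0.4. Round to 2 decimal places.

Log law: V(z) = (u*/κ) · ln(z/z₀) ⇒ u* = κ · V / ln(z/z₀)
u* = 0.4 × 8.8 / ln(2.0/0.000301) = 0.4 × 8.8 / 8.8015
   = 3.5200 / 8.8015 = 0.3999 m/s

u* ≈ 0.40 m/s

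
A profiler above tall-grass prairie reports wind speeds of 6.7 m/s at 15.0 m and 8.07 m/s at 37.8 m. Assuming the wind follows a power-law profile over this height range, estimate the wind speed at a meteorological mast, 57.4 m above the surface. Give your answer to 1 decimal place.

8.8 m/s

First find α: α = ln(V₂/V₁)/ln(z₂/z₁) = ln(8.07/6.7)/ln(37.8/15.0) = 0.18605/0.92426 = 0.2013
Extrapolate from 37.8 m to 57.4 m: V₃ = 8.07 × (57.4/37.8)^0.2013 = 8.07 × 1.0877 = 8.7779 m/s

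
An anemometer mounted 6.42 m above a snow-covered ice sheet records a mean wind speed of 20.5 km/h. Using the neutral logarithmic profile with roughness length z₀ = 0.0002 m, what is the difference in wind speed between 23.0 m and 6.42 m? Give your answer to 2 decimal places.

2.52 km/h

Log law: V₂ = V₁ · ln(z₂/z₀)/ln(z₁/z₀) = 20.5 × 11.6527/10.3766 = 23.0210 km/h
ΔV = 23.0210 − 20.5 = 2.5210 km/h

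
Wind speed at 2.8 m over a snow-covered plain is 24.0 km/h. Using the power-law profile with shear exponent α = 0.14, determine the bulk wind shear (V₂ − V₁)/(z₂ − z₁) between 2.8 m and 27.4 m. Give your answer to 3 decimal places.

Power law: V₂ = V₁ · (z₂/z₁)^α = 24.0 × (9.7857)^0.14 = 33.0289 km/h
ΔV/Δz = (33.0289 − 24.0)/(27.4 − 2.8) = 9.0289/24.6000 = 0.36703 km/h/m

0.367 km/h/m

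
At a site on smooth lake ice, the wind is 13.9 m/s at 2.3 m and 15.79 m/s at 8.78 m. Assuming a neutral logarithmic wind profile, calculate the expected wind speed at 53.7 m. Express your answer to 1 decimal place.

18.3 m/s

Log law: V ∝ ln(z/z₀). From the pair, with r = V₁/V₂ = 0.88030,
ln z₀ = (ln z₁ − r·ln z₂)/(1 − r) = (0.8329 − 0.88030×2.1725)/0.11970 = -9.0189 → z₀ = 0.0001211 m
V₃ = V₁ · ln(z₃/z₀)/ln(z₁/z₀) = 13.9 × 13.0023/9.8518 = 18.3451 m/s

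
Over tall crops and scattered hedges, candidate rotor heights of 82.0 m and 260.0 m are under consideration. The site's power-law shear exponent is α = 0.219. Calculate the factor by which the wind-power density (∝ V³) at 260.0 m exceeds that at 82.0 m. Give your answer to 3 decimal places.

2.134

Speed ratio: V_B/V_A = (z_B/z_A)^α = (260.0/82.0)^0.219 = (3.1707)^0.219 = 1.28752
Power-density ratio: P_B/P_A = (V_B/V_A)³ = (1.28752)³ = 2.13433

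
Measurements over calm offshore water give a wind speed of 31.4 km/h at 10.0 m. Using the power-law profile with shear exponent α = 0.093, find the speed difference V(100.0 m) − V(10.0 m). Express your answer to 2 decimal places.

7.50 km/h

Power law: V₂ = V₁ · (z₂/z₁)^α = 31.4 × (10.0000)^0.093 = 38.8982 km/h
ΔV = 38.8982 − 31.4 = 7.4982 km/h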